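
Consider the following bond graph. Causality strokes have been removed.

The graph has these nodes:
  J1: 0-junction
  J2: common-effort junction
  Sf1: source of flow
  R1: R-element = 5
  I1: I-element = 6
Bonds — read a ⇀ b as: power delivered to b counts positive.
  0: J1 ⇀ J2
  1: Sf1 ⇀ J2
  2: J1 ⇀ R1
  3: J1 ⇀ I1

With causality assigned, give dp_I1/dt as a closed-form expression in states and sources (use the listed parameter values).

β1 stroke→Sf1  (Sf1 fixes flow; stroke at Sf1)
β0 stroke→J2  (only one effort-in slot at J2)
β3 stroke→I1  (I1 integral (f out))
β2 stroke→J1  (only one effort-in slot at J1)

dp_I1/dt = 5*F_Sf1 - 5*p_I1/6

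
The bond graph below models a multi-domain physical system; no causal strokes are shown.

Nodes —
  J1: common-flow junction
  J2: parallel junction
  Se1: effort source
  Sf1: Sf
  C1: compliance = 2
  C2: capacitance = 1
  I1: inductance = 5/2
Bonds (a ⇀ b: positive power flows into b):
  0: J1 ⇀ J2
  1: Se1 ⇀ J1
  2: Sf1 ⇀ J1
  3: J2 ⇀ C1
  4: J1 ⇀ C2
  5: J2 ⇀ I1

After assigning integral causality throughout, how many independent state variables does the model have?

bond 1 →J1  (Se1 fixes effort; stroke away)
bond 2 →Sf1  (Sf1 (Sf) sets flow on bond)
bond 0 →J1  (common-f at J1 fixed by 2)
bond 4 →J1  (1-jn J1 has f-setter on 2)
bond 3 →J2  (C1 integral (e out))
bond 5 →I1  (common-e at J2 fixed by 3)

3  (C1, C2, I1 all integral)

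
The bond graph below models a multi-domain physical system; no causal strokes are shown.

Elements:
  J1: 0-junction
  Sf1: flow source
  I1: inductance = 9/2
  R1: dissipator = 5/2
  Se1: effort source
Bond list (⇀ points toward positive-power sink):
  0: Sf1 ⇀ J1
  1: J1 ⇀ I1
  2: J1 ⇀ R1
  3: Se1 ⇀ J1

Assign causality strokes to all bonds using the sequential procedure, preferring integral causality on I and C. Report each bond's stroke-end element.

β0 stroke at Sf1
β1 stroke at I1
β2 stroke at R1
β3 stroke at J1

β0 |Sf1  (source Sf1 imposes f)
β3 |J1  (Se1: effort source, stroke at far end)
β1 |I1  (J1: bond 3 brought effort, rest push out)
β2 |R1  (common-e at J1 fixed by 3)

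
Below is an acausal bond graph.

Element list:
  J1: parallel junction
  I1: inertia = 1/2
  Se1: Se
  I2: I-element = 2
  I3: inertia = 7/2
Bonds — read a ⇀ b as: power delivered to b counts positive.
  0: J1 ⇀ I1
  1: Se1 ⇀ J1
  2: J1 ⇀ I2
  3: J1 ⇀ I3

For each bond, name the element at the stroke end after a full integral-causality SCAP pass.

#1 →J1  (source Se1 imposes e)
#0 →I1  (common-e at J1 fixed by 1)
#2 →I2  (0-jn J1 has e-setter on 1)
#3 →I3  (common-e at J1 fixed by 1)

#0 →I1
#1 →J1
#2 →I2
#3 →I3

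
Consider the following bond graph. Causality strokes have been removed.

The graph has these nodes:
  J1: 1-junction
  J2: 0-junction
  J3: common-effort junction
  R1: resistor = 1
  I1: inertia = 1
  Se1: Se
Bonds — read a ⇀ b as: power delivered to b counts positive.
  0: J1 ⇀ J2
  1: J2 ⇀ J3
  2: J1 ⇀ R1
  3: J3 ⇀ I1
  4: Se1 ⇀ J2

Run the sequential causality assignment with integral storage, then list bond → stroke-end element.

bond 0 |J1
bond 1 |J3
bond 2 |R1
bond 3 |I1
bond 4 |J2

bond 4 |J2  (Se1 fixes effort; stroke away)
bond 0 |J1  (0-jn J2 has e-setter on 4)
bond 1 |J3  (J2: bond 4 brought effort, rest push out)
bond 3 |I1  (J3: bond 1 brought effort, rest push out)
bond 2 |R1  (only one flow-in slot at J1)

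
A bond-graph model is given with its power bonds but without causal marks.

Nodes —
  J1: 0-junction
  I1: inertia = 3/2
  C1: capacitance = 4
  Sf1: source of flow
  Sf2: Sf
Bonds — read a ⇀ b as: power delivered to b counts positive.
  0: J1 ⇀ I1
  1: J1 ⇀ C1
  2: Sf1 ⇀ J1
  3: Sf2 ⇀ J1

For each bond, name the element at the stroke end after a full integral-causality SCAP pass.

β2 stroke at Sf1  (Sf1 (Sf) sets flow on bond)
β3 stroke at Sf2  (source Sf2 imposes f)
β0 stroke at I1  (prefer integral on I1)
β1 stroke at J1  (only one effort-in slot at J1)

#0 stroke→I1
#1 stroke→J1
#2 stroke→Sf1
#3 stroke→Sf2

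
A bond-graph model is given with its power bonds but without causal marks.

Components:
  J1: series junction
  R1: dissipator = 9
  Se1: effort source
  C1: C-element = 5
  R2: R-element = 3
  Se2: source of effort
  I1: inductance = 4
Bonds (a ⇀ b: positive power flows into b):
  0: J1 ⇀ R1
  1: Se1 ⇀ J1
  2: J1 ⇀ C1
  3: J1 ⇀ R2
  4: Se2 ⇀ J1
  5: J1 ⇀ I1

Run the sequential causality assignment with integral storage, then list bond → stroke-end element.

bond 1 stroke at J1  (Se1 (Se) sets effort on bond)
bond 4 stroke at J1  (source Se2 imposes e)
bond 2 stroke at J1  (C1: C, integral causality)
bond 5 stroke at I1  (I1 integral (f out))
bond 0 stroke at J1  (1-jn J1 has f-setter on 5)
bond 3 stroke at J1  (common-f at J1 fixed by 5)

bond 0 →J1
bond 1 →J1
bond 2 →J1
bond 3 →J1
bond 4 →J1
bond 5 →I1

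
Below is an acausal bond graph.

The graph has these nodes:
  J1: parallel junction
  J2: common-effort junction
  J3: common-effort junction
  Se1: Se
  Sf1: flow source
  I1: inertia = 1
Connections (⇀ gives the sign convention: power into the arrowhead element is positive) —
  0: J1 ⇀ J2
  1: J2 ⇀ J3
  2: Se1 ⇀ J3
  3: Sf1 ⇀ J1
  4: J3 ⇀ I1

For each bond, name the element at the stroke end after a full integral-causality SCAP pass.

β2 →J3  (Se1 (Se) sets effort on bond)
β3 →Sf1  (Sf1 fixes flow; stroke at Sf1)
β0 →J1  (J1: last free bond brings effort in)
β1 →J2  (closing 0-jn rule on J2)
β4 →I1  (0-jn J3 has e-setter on 2)

β0 |J1
β1 |J2
β2 |J3
β3 |Sf1
β4 |I1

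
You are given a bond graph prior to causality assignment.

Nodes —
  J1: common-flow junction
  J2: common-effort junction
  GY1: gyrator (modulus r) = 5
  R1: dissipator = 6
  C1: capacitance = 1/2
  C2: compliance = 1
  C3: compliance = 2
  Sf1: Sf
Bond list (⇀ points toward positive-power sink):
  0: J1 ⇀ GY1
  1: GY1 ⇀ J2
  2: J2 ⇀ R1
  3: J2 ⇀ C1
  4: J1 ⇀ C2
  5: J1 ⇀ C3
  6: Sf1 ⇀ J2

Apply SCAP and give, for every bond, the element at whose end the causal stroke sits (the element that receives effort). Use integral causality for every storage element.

β6 |Sf1  (source Sf1 imposes f)
β3 |J2  (C1 outputs effort q/C1)
β1 |GY1  (common-e at J2 fixed by 3)
β2 |R1  (0-jn J2 has e-setter on 3)
β0 |GY1  (GY1 both-in/both-out from 1)
β4 |J1  (J1 flow already set via bond 0)
β5 |J1  (J1 flow already set via bond 0)

b0 stroke→GY1
b1 stroke→GY1
b2 stroke→R1
b3 stroke→J2
b4 stroke→J1
b5 stroke→J1
b6 stroke→Sf1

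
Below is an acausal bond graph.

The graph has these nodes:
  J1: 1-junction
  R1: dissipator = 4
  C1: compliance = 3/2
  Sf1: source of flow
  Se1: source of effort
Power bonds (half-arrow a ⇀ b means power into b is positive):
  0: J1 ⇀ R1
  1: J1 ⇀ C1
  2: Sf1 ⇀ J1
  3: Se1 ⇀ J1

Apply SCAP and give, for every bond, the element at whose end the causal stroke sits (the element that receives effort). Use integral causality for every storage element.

β0 |J1
β1 |J1
β2 |Sf1
β3 |J1

b2 →Sf1  (Sf1: flow source, stroke at near end)
b3 →J1  (Se1 (Se) sets effort on bond)
b0 →J1  (J1: bond 2 brought flow, rest push out)
b1 →J1  (1-jn J1 has f-setter on 2)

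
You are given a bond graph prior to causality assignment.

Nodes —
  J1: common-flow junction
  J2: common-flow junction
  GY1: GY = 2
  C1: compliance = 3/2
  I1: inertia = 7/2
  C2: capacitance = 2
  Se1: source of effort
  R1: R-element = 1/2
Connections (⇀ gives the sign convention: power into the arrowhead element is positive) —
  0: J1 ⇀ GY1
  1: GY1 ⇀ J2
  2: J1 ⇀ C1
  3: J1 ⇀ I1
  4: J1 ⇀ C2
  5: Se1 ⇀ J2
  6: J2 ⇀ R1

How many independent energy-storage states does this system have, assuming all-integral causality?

bond 5 stroke→J2  (Se1 fixes effort; stroke away)
bond 2 stroke→J1  (C1 outputs effort q/C1)
bond 3 stroke→I1  (I1 outputs flow p/I1)
bond 0 stroke→J1  (J1 flow already set via bond 3)
bond 4 stroke→J1  (1-jn J1 has f-setter on 3)
bond 1 stroke→J2  (GY1: gyrator matches bond 0)
bond 6 stroke→R1  (only one flow-in slot at J2)

3  (C1, C2, I1 all integral)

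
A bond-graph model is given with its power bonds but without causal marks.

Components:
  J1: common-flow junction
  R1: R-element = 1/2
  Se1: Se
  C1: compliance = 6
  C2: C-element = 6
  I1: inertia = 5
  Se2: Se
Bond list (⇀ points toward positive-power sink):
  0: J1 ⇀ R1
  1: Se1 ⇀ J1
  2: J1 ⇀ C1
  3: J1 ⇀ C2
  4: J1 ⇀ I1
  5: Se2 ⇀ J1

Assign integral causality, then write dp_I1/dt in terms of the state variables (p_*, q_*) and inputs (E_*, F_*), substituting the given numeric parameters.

dp_I1/dt = E_Se1 + E_Se2 - p_I1/10 - q_C1/6 - q_C2/6

β1 stroke at J1  (Se1 (Se) sets effort on bond)
β5 stroke at J1  (Se2: effort source, stroke at far end)
β2 stroke at J1  (C1 integral (e out))
β3 stroke at J1  (C2 outputs effort q/C2)
β4 stroke at I1  (I1 outputs flow p/I1)
β0 stroke at J1  (J1: bond 4 brought flow, rest push out)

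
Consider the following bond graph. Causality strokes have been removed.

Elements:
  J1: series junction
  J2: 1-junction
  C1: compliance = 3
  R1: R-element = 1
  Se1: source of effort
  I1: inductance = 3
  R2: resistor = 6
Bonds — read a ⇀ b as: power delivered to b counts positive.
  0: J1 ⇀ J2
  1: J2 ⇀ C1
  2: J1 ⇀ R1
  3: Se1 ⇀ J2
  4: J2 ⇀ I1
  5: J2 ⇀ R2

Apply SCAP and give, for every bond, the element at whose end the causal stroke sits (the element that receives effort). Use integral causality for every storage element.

b0 stroke→J2
b1 stroke→J2
b2 stroke→J1
b3 stroke→J2
b4 stroke→I1
b5 stroke→J2

#3 |J2  (Se1 (Se) sets effort on bond)
#1 |J2  (C1: C, integral causality)
#4 |I1  (I1 integral (f out))
#0 |J2  (J2: bond 4 brought flow, rest push out)
#5 |J2  (J2: bond 4 brought flow, rest push out)
#2 |J1  (J1: bond 0 brought flow, rest push out)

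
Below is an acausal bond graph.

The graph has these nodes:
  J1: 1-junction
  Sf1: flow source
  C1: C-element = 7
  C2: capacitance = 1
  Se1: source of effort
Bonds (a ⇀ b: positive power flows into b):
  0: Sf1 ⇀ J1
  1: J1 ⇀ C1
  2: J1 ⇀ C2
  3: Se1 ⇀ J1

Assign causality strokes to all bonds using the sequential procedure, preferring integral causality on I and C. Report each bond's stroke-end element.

β0 |Sf1
β1 |J1
β2 |J1
β3 |J1

#0 |Sf1  (Sf1 (Sf) sets flow on bond)
#3 |J1  (Se1 (Se) sets effort on bond)
#1 |J1  (common-f at J1 fixed by 0)
#2 |J1  (common-f at J1 fixed by 0)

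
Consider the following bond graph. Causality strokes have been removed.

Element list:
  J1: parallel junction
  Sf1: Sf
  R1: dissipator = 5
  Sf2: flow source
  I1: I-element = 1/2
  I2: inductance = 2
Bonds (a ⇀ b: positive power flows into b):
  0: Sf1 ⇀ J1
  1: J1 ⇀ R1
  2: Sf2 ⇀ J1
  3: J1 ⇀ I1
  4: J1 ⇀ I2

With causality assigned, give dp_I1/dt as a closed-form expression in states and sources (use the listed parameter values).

dp_I1/dt = 5*F_Sf1 + 5*F_Sf2 - 10*p_I1 - 5*p_I2/2

b0 |Sf1  (source Sf1 imposes f)
b2 |Sf2  (Sf2 fixes flow; stroke at Sf2)
b3 |I1  (I1 integral (f out))
b4 |I2  (prefer integral on I2)
b1 |J1  (J1 needs exactly one e-in)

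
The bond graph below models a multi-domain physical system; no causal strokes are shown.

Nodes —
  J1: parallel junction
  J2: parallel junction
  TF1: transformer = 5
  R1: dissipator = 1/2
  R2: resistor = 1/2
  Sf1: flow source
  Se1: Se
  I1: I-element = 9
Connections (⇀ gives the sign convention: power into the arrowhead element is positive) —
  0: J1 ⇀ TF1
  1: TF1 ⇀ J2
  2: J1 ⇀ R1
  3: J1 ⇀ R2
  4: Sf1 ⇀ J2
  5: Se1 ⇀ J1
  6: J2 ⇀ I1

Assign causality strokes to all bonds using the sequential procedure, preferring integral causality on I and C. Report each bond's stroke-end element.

#4 stroke at Sf1  (Sf1 (Sf) sets flow on bond)
#5 stroke at J1  (Se1: effort source, stroke at far end)
#0 stroke at TF1  (common-e at J1 fixed by 5)
#2 stroke at R1  (J1 effort already set via bond 5)
#3 stroke at R2  (J1: bond 5 brought effort, rest push out)
#1 stroke at J2  (TF1 one-in-one-out from 0)
#6 stroke at I1  (0-jn J2 has e-setter on 1)

b0 stroke at TF1
b1 stroke at J2
b2 stroke at R1
b3 stroke at R2
b4 stroke at Sf1
b5 stroke at J1
b6 stroke at I1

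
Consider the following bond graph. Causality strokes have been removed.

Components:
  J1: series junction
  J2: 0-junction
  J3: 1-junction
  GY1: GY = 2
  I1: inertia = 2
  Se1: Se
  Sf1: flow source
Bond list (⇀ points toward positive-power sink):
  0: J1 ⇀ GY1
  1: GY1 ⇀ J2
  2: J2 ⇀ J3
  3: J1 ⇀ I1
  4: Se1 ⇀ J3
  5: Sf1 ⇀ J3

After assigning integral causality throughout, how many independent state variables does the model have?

1  (I1 all integral)

β4 |J3  (Se1: effort source, stroke at far end)
β5 |Sf1  (source Sf1 imposes f)
β2 |J3  (J3 flow already set via bond 5)
β1 |J2  (closing 0-jn rule on J2)
β0 |J1  (GY GY1: same side as bond 1)
β3 |I1  (J1: last free bond brings flow in)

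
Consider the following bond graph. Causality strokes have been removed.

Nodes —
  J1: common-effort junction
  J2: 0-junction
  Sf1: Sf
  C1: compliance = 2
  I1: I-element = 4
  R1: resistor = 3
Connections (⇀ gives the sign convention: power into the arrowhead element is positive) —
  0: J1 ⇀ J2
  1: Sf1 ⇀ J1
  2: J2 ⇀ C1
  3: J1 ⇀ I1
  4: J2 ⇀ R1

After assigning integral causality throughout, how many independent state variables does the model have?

2  (C1, I1 all integral)

bond 1 |Sf1  (Sf1 (Sf) sets flow on bond)
bond 2 |J2  (C1 outputs effort q/C1)
bond 0 |J1  (J2: bond 2 brought effort, rest push out)
bond 4 |R1  (J2 effort already set via bond 2)
bond 3 |I1  (common-e at J1 fixed by 0)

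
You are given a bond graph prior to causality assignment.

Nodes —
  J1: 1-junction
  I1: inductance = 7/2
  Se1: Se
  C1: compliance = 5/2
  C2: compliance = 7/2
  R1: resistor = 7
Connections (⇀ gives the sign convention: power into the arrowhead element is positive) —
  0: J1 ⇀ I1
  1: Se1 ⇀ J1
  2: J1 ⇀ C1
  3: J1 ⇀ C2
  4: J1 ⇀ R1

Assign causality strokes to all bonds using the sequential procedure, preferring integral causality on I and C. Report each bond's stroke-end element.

#0 |I1
#1 |J1
#2 |J1
#3 |J1
#4 |J1

bond 1 stroke→J1  (Se1 fixes effort; stroke away)
bond 0 stroke→I1  (I1: I, integral causality)
bond 2 stroke→J1  (J1 flow already set via bond 0)
bond 3 stroke→J1  (common-f at J1 fixed by 0)
bond 4 stroke→J1  (1-jn J1 has f-setter on 0)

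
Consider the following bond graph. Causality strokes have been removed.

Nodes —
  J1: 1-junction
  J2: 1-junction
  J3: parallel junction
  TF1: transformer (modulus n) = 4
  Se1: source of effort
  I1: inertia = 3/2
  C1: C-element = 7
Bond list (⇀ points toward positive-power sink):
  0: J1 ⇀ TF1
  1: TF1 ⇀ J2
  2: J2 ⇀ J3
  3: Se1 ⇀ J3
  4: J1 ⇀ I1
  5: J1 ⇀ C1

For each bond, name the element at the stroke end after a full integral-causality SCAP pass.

b3 stroke at J3  (Se1 fixes effort; stroke away)
b2 stroke at J2  (J3: bond 3 brought effort, rest push out)
b1 stroke at TF1  (J2 needs exactly one f-in)
b0 stroke at J1  (TF TF1: opposite of bond 1)
b4 stroke at I1  (prefer integral on I1)
b5 stroke at J1  (1-jn J1 has f-setter on 4)

bond 0 →J1
bond 1 →TF1
bond 2 →J2
bond 3 →J3
bond 4 →I1
bond 5 →J1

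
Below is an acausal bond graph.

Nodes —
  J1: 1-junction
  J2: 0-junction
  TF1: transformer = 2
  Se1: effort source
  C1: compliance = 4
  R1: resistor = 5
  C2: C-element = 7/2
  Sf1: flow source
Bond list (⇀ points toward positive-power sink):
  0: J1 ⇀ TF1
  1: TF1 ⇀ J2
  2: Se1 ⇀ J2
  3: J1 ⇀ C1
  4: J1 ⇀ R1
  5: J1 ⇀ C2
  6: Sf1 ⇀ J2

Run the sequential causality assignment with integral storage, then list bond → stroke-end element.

bond 0 stroke at J1
bond 1 stroke at TF1
bond 2 stroke at J2
bond 3 stroke at J1
bond 4 stroke at R1
bond 5 stroke at J1
bond 6 stroke at Sf1

bond 2 stroke→J2  (Se1: effort source, stroke at far end)
bond 6 stroke→Sf1  (Sf1 fixes flow; stroke at Sf1)
bond 1 stroke→TF1  (0-jn J2 has e-setter on 2)
bond 0 stroke→J1  (TF1 one-in-one-out from 1)
bond 3 stroke→J1  (prefer integral on C1)
bond 5 stroke→J1  (C2: C, integral causality)
bond 4 stroke→R1  (closing 1-jn rule on J1)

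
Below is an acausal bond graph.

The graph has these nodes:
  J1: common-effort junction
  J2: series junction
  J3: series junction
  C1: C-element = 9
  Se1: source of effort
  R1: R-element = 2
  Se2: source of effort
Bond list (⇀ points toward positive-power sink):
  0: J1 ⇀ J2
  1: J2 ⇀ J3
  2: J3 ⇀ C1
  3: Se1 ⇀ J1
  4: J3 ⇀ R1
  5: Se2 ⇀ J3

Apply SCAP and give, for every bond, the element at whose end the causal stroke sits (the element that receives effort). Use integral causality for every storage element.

b0 |J2
b1 |J3
b2 |J3
b3 |J1
b4 |R1
b5 |J3

bond 3 stroke→J1  (source Se1 imposes e)
bond 5 stroke→J3  (Se2 (Se) sets effort on bond)
bond 0 stroke→J2  (J1: bond 3 brought effort, rest push out)
bond 1 stroke→J3  (closing 1-jn rule on J2)
bond 2 stroke→J3  (C1 integral (e out))
bond 4 stroke→R1  (J3 needs exactly one f-in)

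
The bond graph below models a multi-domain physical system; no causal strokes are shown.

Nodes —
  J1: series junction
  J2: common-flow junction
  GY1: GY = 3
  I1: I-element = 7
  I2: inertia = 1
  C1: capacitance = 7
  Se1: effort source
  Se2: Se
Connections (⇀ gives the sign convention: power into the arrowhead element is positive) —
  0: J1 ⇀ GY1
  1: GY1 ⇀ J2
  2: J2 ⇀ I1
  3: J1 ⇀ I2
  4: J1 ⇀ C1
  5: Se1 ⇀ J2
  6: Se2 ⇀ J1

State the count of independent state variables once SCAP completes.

b5 →J2  (Se1 (Se) sets effort on bond)
b6 →J1  (Se2 fixes effort; stroke away)
b2 →I1  (I1 outputs flow p/I1)
b1 →J2  (J2 flow already set via bond 2)
b0 →J1  (GY1: gyrator matches bond 1)
b3 →I2  (prefer integral on I2)
b4 →J1  (common-f at J1 fixed by 3)

3  (C1, I1, I2 all integral)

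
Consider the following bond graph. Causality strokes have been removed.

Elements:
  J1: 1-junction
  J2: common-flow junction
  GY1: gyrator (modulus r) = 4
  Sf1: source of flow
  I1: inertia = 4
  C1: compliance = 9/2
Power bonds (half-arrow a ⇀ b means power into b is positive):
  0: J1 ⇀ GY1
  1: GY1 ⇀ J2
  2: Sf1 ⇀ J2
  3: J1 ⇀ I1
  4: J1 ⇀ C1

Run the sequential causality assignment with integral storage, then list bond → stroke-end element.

bond 0 stroke→J1
bond 1 stroke→J2
bond 2 stroke→Sf1
bond 3 stroke→I1
bond 4 stroke→J1

β2 stroke at Sf1  (Sf1 (Sf) sets flow on bond)
β1 stroke at J2  (J2 flow already set via bond 2)
β0 stroke at J1  (GY1 both-in/both-out from 1)
β3 stroke at I1  (I1: I, integral causality)
β4 stroke at J1  (common-f at J1 fixed by 3)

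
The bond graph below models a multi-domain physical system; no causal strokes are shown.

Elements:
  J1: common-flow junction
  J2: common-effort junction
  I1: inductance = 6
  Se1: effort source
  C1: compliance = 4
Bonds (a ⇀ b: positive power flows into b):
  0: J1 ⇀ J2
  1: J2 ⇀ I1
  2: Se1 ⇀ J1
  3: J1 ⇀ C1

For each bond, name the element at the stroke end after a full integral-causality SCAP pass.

bond 2 →J1  (Se1 (Se) sets effort on bond)
bond 1 →I1  (I1: I, integral causality)
bond 0 →J2  (closing 0-jn rule on J2)
bond 3 →J1  (common-f at J1 fixed by 0)

bond 0 |J2
bond 1 |I1
bond 2 |J1
bond 3 |J1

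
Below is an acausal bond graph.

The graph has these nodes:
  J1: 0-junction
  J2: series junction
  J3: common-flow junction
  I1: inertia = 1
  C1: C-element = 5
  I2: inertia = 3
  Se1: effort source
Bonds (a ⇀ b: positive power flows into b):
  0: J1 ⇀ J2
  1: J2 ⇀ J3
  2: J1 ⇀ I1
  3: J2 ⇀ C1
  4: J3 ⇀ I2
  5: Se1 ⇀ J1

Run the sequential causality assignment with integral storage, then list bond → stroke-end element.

#0 |J2
#1 |J3
#2 |I1
#3 |J2
#4 |I2
#5 |J1

bond 5 |J1  (source Se1 imposes e)
bond 0 |J2  (J1 effort already set via bond 5)
bond 2 |I1  (common-e at J1 fixed by 5)
bond 3 |J2  (C1: C, integral causality)
bond 1 |J3  (closing 1-jn rule on J2)
bond 4 |I2  (only one flow-in slot at J3)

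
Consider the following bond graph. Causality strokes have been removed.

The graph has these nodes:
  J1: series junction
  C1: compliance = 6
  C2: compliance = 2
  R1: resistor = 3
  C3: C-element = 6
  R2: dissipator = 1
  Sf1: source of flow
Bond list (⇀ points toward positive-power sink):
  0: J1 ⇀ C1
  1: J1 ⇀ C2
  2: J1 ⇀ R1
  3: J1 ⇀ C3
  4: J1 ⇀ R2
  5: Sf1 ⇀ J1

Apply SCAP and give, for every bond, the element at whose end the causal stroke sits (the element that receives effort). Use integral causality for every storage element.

β0 →J1
β1 →J1
β2 →J1
β3 →J1
β4 →J1
β5 →Sf1

β5 stroke at Sf1  (source Sf1 imposes f)
β0 stroke at J1  (J1: bond 5 brought flow, rest push out)
β1 stroke at J1  (common-f at J1 fixed by 5)
β2 stroke at J1  (common-f at J1 fixed by 5)
β3 stroke at J1  (J1: bond 5 brought flow, rest push out)
β4 stroke at J1  (1-jn J1 has f-setter on 5)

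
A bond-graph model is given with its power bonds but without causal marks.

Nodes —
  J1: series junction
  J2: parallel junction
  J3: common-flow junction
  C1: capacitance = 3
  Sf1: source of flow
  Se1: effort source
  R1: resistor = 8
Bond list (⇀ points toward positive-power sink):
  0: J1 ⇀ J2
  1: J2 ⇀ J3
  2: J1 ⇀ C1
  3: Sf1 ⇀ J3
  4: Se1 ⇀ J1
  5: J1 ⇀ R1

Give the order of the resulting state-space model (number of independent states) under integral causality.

#3 stroke→Sf1  (Sf1: flow source, stroke at near end)
#4 stroke→J1  (Se1: effort source, stroke at far end)
#1 stroke→J3  (J3: bond 3 brought flow, rest push out)
#0 stroke→J2  (only one effort-in slot at J2)
#2 stroke→J1  (J1 flow already set via bond 0)
#5 stroke→J1  (J1 flow already set via bond 0)

1  (C1 all integral)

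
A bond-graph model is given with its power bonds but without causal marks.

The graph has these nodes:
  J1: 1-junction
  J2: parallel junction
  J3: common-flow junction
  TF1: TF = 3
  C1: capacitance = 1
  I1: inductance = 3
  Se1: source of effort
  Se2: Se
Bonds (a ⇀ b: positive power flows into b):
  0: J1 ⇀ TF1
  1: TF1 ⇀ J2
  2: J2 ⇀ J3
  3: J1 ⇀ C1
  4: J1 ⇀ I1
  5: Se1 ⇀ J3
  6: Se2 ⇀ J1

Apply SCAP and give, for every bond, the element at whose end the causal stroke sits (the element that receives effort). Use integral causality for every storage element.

b0 |J1
b1 |TF1
b2 |J2
b3 |J1
b4 |I1
b5 |J3
b6 |J1

β5 stroke at J3  (Se1: effort source, stroke at far end)
β6 stroke at J1  (source Se2 imposes e)
β2 stroke at J2  (only one flow-in slot at J3)
β1 stroke at TF1  (common-e at J2 fixed by 2)
β0 stroke at J1  (through TF1, causality passes straight; one stroke at TF1)
β3 stroke at J1  (C1: C, integral causality)
β4 stroke at I1  (only one flow-in slot at J1)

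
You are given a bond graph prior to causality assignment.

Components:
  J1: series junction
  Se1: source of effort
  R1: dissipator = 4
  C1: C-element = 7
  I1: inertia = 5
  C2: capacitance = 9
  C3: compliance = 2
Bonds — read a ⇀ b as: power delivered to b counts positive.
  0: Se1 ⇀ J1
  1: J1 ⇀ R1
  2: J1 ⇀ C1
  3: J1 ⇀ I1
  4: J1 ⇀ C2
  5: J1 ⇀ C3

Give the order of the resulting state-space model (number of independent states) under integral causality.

4  (C1, C2, C3, I1 all integral)

bond 0 |J1  (Se1 fixes effort; stroke away)
bond 2 |J1  (prefer integral on C1)
bond 3 |I1  (I1 integral (f out))
bond 1 |J1  (common-f at J1 fixed by 3)
bond 4 |J1  (J1 flow already set via bond 3)
bond 5 |J1  (J1: bond 3 brought flow, rest push out)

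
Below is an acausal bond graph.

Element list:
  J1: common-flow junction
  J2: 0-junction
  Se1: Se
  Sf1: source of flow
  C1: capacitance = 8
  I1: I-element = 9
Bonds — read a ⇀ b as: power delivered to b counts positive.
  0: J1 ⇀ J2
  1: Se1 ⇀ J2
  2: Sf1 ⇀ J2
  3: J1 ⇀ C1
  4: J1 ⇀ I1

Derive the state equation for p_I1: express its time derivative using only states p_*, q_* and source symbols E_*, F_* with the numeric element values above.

bond 1 →J2  (source Se1 imposes e)
bond 2 →Sf1  (source Sf1 imposes f)
bond 0 →J1  (J2 effort already set via bond 1)
bond 3 →J1  (C1: C, integral causality)
bond 4 →I1  (only one flow-in slot at J1)

dp_I1/dt = -E_Se1 - q_C1/8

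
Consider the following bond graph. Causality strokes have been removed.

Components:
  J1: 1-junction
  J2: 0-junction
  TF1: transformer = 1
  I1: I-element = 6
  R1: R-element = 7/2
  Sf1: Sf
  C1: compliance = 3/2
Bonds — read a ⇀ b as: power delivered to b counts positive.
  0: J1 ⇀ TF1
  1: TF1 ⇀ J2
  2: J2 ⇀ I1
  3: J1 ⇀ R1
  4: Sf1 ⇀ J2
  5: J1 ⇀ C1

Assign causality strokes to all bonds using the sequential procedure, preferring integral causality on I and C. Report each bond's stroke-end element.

β4 →Sf1  (Sf1 fixes flow; stroke at Sf1)
β2 →I1  (I1: I, integral causality)
β1 →J2  (closing 0-jn rule on J2)
β0 →TF1  (TF TF1: opposite of bond 1)
β3 →J1  (J1: bond 0 brought flow, rest push out)
β5 →J1  (common-f at J1 fixed by 0)

#0 →TF1
#1 →J2
#2 →I1
#3 →J1
#4 →Sf1
#5 →J1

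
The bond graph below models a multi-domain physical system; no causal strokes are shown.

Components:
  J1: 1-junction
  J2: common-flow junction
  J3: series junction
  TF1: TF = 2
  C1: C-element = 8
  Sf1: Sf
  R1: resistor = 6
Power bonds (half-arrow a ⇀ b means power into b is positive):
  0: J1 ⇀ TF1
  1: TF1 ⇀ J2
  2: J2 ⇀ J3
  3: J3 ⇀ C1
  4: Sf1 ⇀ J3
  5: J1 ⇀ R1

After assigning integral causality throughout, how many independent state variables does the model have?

1  (C1 all integral)

bond 4 stroke→Sf1  (Sf1 fixes flow; stroke at Sf1)
bond 2 stroke→J3  (J3: bond 4 brought flow, rest push out)
bond 3 stroke→J3  (J3 flow already set via bond 4)
bond 1 stroke→J2  (1-jn J2 has f-setter on 2)
bond 0 stroke→TF1  (TF1 one-in-one-out from 1)
bond 5 stroke→J1  (J1: bond 0 brought flow, rest push out)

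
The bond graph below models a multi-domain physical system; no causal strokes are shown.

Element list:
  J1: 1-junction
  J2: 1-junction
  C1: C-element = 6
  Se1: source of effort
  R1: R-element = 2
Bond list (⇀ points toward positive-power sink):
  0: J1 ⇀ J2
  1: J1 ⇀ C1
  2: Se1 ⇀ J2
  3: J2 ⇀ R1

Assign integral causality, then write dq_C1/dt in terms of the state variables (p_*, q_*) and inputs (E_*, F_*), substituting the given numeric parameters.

b2 |J2  (Se1 (Se) sets effort on bond)
b1 |J1  (C1: C, integral causality)
b0 |J2  (closing 1-jn rule on J1)
b3 |R1  (closing 1-jn rule on J2)

dq_C1/dt = E_Se1/2 - q_C1/12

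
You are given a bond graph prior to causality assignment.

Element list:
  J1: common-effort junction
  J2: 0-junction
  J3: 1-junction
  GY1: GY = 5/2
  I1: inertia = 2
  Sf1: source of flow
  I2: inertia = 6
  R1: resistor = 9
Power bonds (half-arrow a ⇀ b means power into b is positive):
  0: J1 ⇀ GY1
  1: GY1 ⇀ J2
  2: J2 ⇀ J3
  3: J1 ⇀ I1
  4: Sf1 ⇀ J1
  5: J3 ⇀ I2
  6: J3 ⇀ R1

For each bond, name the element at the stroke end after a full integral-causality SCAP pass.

b4 stroke at Sf1  (source Sf1 imposes f)
b3 stroke at I1  (I1: I, integral causality)
b0 stroke at J1  (J1 needs exactly one e-in)
b1 stroke at J2  (GY1: gyrator matches bond 0)
b2 stroke at J3  (J2 effort already set via bond 1)
b5 stroke at I2  (I2 integral (f out))
b6 stroke at J3  (1-jn J3 has f-setter on 5)

β0 stroke at J1
β1 stroke at J2
β2 stroke at J3
β3 stroke at I1
β4 stroke at Sf1
β5 stroke at I2
β6 stroke at J3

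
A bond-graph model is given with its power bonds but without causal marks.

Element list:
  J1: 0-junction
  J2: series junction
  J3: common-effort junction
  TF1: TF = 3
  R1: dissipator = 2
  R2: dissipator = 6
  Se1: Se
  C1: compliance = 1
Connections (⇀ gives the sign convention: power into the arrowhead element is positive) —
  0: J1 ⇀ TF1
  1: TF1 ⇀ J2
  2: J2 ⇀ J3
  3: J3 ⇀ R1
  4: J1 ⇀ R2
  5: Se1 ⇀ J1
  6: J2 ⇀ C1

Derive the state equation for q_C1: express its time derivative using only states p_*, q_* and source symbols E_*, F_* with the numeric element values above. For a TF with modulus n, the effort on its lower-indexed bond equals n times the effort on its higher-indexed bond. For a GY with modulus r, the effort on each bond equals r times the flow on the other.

#5 |J1  (Se1: effort source, stroke at far end)
#0 |TF1  (J1: bond 5 brought effort, rest push out)
#4 |R2  (J1: bond 5 brought effort, rest push out)
#1 |J2  (through TF1, causality passes straight; one stroke at TF1)
#6 |J2  (prefer integral on C1)
#2 |J3  (J2 needs exactly one f-in)
#3 |R1  (J3 effort already set via bond 2)

dq_C1/dt = E_Se1/6 - q_C1/2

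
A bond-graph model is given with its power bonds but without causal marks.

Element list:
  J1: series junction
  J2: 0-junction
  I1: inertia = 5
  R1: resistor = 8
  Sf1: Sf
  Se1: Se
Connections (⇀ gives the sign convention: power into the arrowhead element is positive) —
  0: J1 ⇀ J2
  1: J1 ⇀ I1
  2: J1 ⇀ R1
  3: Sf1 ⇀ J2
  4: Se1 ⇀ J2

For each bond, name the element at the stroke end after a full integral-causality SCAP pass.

#3 stroke→Sf1  (Sf1 (Sf) sets flow on bond)
#4 stroke→J2  (Se1: effort source, stroke at far end)
#0 stroke→J1  (J2 effort already set via bond 4)
#1 stroke→I1  (prefer integral on I1)
#2 stroke→J1  (J1 flow already set via bond 1)

b0 →J1
b1 →I1
b2 →J1
b3 →Sf1
b4 →J2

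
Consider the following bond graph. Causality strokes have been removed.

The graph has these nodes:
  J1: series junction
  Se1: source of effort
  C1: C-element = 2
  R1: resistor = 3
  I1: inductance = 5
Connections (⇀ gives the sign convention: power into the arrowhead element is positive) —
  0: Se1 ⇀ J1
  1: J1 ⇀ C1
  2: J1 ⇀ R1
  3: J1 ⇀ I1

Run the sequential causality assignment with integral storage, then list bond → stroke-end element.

β0 →J1  (Se1: effort source, stroke at far end)
β1 →J1  (C1 integral (e out))
β3 →I1  (I1: I, integral causality)
β2 →J1  (1-jn J1 has f-setter on 3)

#0 stroke at J1
#1 stroke at J1
#2 stroke at J1
#3 stroke at I1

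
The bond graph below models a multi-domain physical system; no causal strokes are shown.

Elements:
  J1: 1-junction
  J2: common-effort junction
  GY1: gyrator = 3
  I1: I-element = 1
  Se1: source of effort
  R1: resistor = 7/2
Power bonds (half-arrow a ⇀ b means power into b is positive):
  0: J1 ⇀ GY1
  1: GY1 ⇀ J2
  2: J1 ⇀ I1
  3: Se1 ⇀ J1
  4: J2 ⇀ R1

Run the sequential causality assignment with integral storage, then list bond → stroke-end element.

b3 |J1  (Se1: effort source, stroke at far end)
b2 |I1  (I1: I, integral causality)
b0 |J1  (J1: bond 2 brought flow, rest push out)
b1 |J2  (GY1 both-in/both-out from 0)
b4 |R1  (0-jn J2 has e-setter on 1)

b0 stroke→J1
b1 stroke→J2
b2 stroke→I1
b3 stroke→J1
b4 stroke→R1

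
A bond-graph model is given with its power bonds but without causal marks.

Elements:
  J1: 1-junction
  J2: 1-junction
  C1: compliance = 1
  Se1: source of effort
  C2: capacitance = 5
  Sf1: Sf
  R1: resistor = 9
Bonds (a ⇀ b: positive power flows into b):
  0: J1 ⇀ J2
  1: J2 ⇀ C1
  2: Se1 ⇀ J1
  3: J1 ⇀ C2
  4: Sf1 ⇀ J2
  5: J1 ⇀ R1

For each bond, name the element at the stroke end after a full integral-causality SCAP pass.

bond 2 stroke at J1  (Se1 fixes effort; stroke away)
bond 4 stroke at Sf1  (source Sf1 imposes f)
bond 0 stroke at J2  (J2: bond 4 brought flow, rest push out)
bond 1 stroke at J2  (J2 flow already set via bond 4)
bond 3 stroke at J1  (common-f at J1 fixed by 0)
bond 5 stroke at J1  (J1: bond 0 brought flow, rest push out)

b0 stroke at J2
b1 stroke at J2
b2 stroke at J1
b3 stroke at J1
b4 stroke at Sf1
b5 stroke at J1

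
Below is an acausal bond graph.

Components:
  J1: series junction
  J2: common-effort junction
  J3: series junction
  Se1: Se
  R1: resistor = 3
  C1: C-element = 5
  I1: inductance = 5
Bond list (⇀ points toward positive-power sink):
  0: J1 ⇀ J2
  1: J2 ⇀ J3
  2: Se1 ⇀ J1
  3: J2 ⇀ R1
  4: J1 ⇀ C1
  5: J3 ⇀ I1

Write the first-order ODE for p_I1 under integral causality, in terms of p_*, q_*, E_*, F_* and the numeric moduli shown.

dp_I1/dt = E_Se1 - q_C1/5

#2 →J1  (Se1 (Se) sets effort on bond)
#4 →J1  (C1: C, integral causality)
#0 →J2  (J1 needs exactly one f-in)
#1 →J3  (0-jn J2 has e-setter on 0)
#3 →R1  (0-jn J2 has e-setter on 0)
#5 →I1  (J3 needs exactly one f-in)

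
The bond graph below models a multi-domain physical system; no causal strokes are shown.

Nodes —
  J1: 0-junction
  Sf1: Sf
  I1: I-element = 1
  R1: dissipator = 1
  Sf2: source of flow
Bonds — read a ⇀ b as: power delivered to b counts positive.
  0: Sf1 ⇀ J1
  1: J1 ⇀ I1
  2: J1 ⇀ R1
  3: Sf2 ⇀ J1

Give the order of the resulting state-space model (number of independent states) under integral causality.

bond 0 stroke at Sf1  (source Sf1 imposes f)
bond 3 stroke at Sf2  (Sf2 fixes flow; stroke at Sf2)
bond 1 stroke at I1  (prefer integral on I1)
bond 2 stroke at J1  (J1 needs exactly one e-in)

1  (I1 all integral)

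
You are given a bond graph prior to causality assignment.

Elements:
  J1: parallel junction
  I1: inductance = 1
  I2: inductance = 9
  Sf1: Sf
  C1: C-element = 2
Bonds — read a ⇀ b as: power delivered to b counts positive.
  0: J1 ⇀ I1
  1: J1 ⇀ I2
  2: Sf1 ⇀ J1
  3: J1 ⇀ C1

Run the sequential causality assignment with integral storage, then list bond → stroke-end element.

#2 stroke at Sf1  (source Sf1 imposes f)
#0 stroke at I1  (prefer integral on I1)
#1 stroke at I2  (I2: I, integral causality)
#3 stroke at J1  (J1: last free bond brings effort in)

#0 stroke→I1
#1 stroke→I2
#2 stroke→Sf1
#3 stroke→J1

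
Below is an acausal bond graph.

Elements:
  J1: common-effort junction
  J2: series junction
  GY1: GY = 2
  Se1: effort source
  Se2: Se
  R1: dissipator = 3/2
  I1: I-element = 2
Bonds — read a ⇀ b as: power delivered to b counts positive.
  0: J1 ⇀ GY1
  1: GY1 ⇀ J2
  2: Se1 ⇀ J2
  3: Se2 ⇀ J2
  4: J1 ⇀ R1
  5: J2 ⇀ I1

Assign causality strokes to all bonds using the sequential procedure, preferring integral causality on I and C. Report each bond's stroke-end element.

b0 stroke at J1
b1 stroke at J2
b2 stroke at J2
b3 stroke at J2
b4 stroke at R1
b5 stroke at I1

b2 →J2  (Se1 fixes effort; stroke away)
b3 →J2  (Se2: effort source, stroke at far end)
b5 →I1  (I1 integral (f out))
b1 →J2  (J2: bond 5 brought flow, rest push out)
b0 →J1  (through GY1, causality inverts; strokes same side of GY1)
b4 →R1  (J1 effort already set via bond 0)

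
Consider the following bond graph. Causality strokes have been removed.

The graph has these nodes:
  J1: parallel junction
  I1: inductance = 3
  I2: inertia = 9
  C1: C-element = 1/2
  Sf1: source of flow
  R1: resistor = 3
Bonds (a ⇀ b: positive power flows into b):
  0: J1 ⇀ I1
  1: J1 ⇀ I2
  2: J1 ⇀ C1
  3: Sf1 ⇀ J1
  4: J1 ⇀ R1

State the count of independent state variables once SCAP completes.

bond 3 →Sf1  (Sf1 (Sf) sets flow on bond)
bond 0 →I1  (prefer integral on I1)
bond 1 →I2  (I2 outputs flow p/I2)
bond 2 →J1  (C1 integral (e out))
bond 4 →R1  (J1 effort already set via bond 2)

3  (C1, I1, I2 all integral)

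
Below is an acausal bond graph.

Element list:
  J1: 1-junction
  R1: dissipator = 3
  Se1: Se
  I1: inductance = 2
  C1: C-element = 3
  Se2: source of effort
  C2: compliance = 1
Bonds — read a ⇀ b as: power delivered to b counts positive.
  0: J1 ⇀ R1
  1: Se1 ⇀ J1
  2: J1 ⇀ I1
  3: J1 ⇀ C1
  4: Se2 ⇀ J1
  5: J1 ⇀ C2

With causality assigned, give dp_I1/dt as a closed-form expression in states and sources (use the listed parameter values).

bond 1 →J1  (Se1: effort source, stroke at far end)
bond 4 →J1  (source Se2 imposes e)
bond 2 →I1  (I1 outputs flow p/I1)
bond 0 →J1  (J1: bond 2 brought flow, rest push out)
bond 3 →J1  (1-jn J1 has f-setter on 2)
bond 5 →J1  (J1: bond 2 brought flow, rest push out)

dp_I1/dt = E_Se1 + E_Se2 - 3*p_I1/2 - q_C1/3 - q_C2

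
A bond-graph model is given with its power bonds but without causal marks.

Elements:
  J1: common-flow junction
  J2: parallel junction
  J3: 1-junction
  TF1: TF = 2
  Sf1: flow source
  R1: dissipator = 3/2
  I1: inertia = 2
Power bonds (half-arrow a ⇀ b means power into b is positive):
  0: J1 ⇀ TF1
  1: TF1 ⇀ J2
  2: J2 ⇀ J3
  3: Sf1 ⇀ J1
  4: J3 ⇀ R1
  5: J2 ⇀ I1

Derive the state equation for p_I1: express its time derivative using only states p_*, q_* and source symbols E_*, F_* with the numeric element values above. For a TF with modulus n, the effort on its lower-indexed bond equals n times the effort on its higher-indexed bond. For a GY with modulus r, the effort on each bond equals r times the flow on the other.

dp_I1/dt = 3*F_Sf1 - 3*p_I1/4

β3 →Sf1  (Sf1 (Sf) sets flow on bond)
β0 →J1  (common-f at J1 fixed by 3)
β1 →TF1  (TF1 one-in-one-out from 0)
β5 →I1  (I1 integral (f out))
β2 →J2  (closing 0-jn rule on J2)
β4 →J3  (J3 flow already set via bond 2)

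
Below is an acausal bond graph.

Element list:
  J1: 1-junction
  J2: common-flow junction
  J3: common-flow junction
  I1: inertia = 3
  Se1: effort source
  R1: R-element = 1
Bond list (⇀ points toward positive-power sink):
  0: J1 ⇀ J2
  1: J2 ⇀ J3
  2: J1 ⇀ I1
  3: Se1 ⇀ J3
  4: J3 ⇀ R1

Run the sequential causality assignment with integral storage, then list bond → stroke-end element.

β3 |J3  (source Se1 imposes e)
β2 |I1  (prefer integral on I1)
β0 |J1  (1-jn J1 has f-setter on 2)
β1 |J2  (common-f at J2 fixed by 0)
β4 |J3  (1-jn J3 has f-setter on 1)

β0 stroke at J1
β1 stroke at J2
β2 stroke at I1
β3 stroke at J3
β4 stroke at J3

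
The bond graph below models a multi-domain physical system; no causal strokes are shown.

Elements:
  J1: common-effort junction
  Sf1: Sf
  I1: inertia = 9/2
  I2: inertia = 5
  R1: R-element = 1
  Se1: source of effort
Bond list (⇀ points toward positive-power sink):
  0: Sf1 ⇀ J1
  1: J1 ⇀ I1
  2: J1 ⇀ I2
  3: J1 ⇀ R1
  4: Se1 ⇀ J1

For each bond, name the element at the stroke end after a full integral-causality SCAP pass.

β0 stroke at Sf1
β1 stroke at I1
β2 stroke at I2
β3 stroke at R1
β4 stroke at J1

β0 stroke at Sf1  (Sf1 (Sf) sets flow on bond)
β4 stroke at J1  (source Se1 imposes e)
β1 stroke at I1  (common-e at J1 fixed by 4)
β2 stroke at I2  (0-jn J1 has e-setter on 4)
β3 stroke at R1  (J1 effort already set via bond 4)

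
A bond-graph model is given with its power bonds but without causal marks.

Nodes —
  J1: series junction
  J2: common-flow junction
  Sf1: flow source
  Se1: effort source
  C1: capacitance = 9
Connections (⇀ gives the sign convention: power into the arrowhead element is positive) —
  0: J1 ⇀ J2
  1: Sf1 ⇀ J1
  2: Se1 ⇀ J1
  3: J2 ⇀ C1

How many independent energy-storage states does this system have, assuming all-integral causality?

β1 stroke→Sf1  (Sf1 (Sf) sets flow on bond)
β2 stroke→J1  (Se1 (Se) sets effort on bond)
β0 stroke→J1  (common-f at J1 fixed by 1)
β3 stroke→J2  (1-jn J2 has f-setter on 0)

1  (C1 all integral)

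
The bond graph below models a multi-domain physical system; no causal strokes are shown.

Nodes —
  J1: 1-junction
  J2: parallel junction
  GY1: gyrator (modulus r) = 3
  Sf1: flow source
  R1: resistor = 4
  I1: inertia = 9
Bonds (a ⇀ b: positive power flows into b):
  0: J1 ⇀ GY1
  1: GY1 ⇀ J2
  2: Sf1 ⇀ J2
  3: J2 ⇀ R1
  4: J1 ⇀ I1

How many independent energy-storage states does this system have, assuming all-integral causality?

bond 2 stroke at Sf1  (source Sf1 imposes f)
bond 4 stroke at I1  (prefer integral on I1)
bond 0 stroke at J1  (1-jn J1 has f-setter on 4)
bond 1 stroke at J2  (GY1 both-in/both-out from 0)
bond 3 stroke at R1  (0-jn J2 has e-setter on 1)

1  (I1 all integral)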